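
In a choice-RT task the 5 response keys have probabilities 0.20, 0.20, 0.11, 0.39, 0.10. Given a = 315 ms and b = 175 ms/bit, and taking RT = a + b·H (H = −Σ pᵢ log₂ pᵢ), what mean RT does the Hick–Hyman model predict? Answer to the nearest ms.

H = 0.20·log₂(1/0.20) + 0.20·log₂(1/0.20) + 0.11·log₂(1/0.11) + 0.39·log₂(1/0.39) + 0.10·log₂(1/0.10) = 2.1410 bits.
RT = 315 + 175 × 2.1410 = 689.68 ms.

690 ms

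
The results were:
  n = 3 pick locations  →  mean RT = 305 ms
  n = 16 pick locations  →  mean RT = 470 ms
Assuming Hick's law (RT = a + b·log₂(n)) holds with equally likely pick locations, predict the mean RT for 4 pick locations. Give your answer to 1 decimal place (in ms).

Solve the two-equation system in a and b:
  b = (470 − 305) / (log₂ 16 − log₂ 3) = 165 / (4 − 1.5850) = 68.322 ms/bit
  a = 305 − 68.322 × 1.5850 = 196.712 ms
Then RT(4) = 196.712 + 68.322 × log₂ 4 = 196.712 + 68.322 × 2 ≈ 333.356 ms.

333.4 ms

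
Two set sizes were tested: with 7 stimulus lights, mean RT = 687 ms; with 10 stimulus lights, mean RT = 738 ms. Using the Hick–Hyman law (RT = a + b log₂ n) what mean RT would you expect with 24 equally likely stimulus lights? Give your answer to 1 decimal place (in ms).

RT is linear in log₂ n, so two points fix the line:
  b = (738 − 687) / (log₂ 10 − log₂ 7) = 51 / (3.3219 − 2.8074) = 99.111 ms/bit
  a = 687 − 99.111 × 2.8074 = 408.759 ms
Then RT(24) = 408.759 + 99.111 × log₂ 24 = 408.759 + 99.111 × 4.5850 ≈ 863.181 ms.

863.2 ms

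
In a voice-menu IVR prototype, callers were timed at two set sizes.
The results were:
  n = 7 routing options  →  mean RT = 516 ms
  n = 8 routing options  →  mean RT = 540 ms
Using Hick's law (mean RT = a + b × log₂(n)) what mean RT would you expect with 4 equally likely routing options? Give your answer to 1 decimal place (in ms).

Solve the two-equation system in a and b:
  b = (540 − 516) / (log₂ 8 − log₂ 7) = 24 / (3 − 2.8074) = 124.581 ms/bit
  a = 516 − 124.581 × 2.8074 = 166.256 ms
Then RT(4) = 166.256 + 124.581 × log₂ 4 = 166.256 + 124.581 × 2 ≈ 415.419 ms.

415.4 ms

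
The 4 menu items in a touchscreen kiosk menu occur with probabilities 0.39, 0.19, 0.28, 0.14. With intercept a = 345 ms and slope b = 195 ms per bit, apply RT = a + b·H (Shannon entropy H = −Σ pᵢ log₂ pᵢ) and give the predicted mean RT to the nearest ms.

Entropy contributions −pᵢ log₂ pᵢ: 0.5298, 0.4552, 0.5142, 0.3971; sum H = 1.8964 bits.
RT = a + bH = 345 + 195·1.8964 = 714.79 ms.

715 ms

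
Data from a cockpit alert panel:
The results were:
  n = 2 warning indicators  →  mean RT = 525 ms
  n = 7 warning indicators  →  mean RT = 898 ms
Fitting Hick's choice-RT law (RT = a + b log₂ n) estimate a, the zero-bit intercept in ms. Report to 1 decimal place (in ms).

Slope: b = (898 − 525) / (log₂ 7 − log₂ 2) = 373/1.8074 = 206.379 ms/bit.
Intercept: a = 525 − 206.379·log₂(2) = 318.621 ms.

318.6 ms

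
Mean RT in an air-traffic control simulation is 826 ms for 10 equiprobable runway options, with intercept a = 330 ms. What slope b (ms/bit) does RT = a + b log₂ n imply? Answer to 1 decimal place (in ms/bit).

149.3 ms/bit

10 alternatives carry log₂ 10 = 3.3219 bits; the choice cost is 826 − 330 = 496 ms, so b = 496/3.3219 = 149.311 ms/bit.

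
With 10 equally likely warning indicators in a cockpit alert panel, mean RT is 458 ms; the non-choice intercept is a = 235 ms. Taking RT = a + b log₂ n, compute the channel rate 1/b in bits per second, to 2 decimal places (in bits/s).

14.90 bits/s

Choice component = 458 − 235 = 223 ms over log₂(10) = 3.3219 bits.
b = 223 / 3.3219 = 67.130 ms/bit, so 1/b = 14.897 bits/s.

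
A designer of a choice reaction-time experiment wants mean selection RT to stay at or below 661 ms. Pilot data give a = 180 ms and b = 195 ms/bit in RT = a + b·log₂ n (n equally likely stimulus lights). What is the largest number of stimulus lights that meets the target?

Information budget: (661 − 180)/195 = 2.4667 bits, so n ≤ 2^2.4667 = 5.528 → at most 5.

5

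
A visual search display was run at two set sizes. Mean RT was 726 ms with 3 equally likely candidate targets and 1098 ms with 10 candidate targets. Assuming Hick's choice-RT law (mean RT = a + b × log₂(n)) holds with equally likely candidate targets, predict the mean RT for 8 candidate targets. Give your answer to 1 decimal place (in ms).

Solve the two-equation system in a and b:
  b = (1098 − 726) / (log₂ 10 − log₂ 3) = 372 / (3.3219 − 1.5850) = 214.167 ms/bit
  a = 726 − 214.167 × 1.5850 = 386.554 ms
Then RT(8) = 386.554 + 214.167 × log₂ 8 = 386.554 + 214.167 × 3 ≈ 1029.054 ms.

1029.1 ms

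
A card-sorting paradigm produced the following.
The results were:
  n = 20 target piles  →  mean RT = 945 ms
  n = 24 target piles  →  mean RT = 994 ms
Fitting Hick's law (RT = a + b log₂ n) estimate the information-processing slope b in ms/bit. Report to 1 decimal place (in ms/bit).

Slope: b = (994 − 945) / (log₂ 24 − log₂ 20) = 49/0.2630 = 186.287 ms/bit.

186.3 ms/bit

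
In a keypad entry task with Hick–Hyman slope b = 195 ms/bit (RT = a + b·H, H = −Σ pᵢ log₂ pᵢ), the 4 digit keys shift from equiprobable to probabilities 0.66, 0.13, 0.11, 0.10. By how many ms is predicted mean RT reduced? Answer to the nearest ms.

Equiprobable entropy H₀ = log₂ 4 = 2.0000 bits.
Skewed entropy H = −Σ pᵢ log₂ pᵢ = 1.4608 bits.
ΔRT = b·(H₀ − H) = 195 × 0.5392 = 105.15 ms.

105 ms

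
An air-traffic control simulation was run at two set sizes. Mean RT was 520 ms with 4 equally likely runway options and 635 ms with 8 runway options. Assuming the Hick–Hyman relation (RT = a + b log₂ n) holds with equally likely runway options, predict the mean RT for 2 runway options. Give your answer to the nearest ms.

RT is linear in log₂ n, so two points fix the line:
  b = (635 − 520) / (log₂ 8 − log₂ 4) = 115 / (3 − 2) = 115 ms/bit
  a = 520 − 115 × 2 = 290 ms
Then RT(2) = 290 + 115 × log₂ 2 = 290 + 115 × 1 ≈ 405.000 ms.

405 ms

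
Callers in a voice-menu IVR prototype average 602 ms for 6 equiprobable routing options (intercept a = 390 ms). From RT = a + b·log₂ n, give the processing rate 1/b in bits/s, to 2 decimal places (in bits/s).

12.19 bits/s

Choice component = 602 − 390 = 212 ms over log₂(6) = 2.5850 bits.
b = 212 / 2.5850 = 82.013 ms/bit, so 1/b = 12.193 bits/s.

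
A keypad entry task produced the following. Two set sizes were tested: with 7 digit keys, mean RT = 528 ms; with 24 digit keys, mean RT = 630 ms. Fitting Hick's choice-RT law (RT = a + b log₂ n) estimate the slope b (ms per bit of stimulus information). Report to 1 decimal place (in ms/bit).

57.4 ms/bit

The slope on a log₂ axis is (630 − 528) / (4.5850 − 2.8074) = 57.380 ms/bit.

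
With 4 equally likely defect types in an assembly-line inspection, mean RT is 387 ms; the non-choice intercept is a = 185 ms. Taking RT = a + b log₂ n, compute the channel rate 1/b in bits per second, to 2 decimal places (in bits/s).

Choice component = 387 − 185 = 202 ms over log₂(4) = 2 bits.
b = 202 / 2 = 101.000 ms/bit, so 1/b = 9.901 bits/s.

9.90 bits/s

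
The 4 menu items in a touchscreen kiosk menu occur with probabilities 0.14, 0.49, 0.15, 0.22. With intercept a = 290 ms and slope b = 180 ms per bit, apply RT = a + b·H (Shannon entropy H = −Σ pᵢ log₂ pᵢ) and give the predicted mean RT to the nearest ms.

613 ms

H = 0.14·log₂(1/0.14) + 0.49·log₂(1/0.49) + 0.15·log₂(1/0.15) + 0.22·log₂(1/0.22) = 1.7925 bits.
RT = 290 + 180 × 1.7925 = 612.65 ms.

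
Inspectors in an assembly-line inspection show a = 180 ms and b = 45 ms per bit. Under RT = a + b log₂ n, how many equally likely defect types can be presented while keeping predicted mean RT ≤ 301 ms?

Set 180 + 45·log₂ n ≤ 301 → log₂ n ≤ (301 − 180)/45 = 2.6889.
So n ≤ 2^2.6889 = 6.448; the largest integer n is 6.

6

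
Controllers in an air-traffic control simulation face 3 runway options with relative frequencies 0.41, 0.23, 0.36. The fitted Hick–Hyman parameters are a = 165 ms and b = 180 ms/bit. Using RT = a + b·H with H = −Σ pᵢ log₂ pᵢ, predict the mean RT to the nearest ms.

443 ms

H = 0.41·log₂(1/0.41) + 0.23·log₂(1/0.23) + 0.36·log₂(1/0.36) = 1.5457 bits.
RT = 165 + 180 × 1.5457 = 443.22 ms.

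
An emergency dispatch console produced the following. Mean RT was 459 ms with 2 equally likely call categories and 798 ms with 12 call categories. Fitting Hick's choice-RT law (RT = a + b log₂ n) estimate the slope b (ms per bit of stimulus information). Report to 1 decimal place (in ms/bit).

Slope: b = (798 − 459) / (log₂ 12 − log₂ 2) = 339/2.5850 = 131.143 ms/bit.

131.1 ms/bit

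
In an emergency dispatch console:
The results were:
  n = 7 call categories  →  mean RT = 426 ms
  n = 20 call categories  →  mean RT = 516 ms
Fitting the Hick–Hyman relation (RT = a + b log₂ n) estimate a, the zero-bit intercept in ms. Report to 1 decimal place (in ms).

b = (RT₂ − RT₁)/(log₂ n₂ − log₂ n₁) = (516 − 426)/(4.3219 − 2.8074) = 59.423 ms/bit.
a = RT₁ − b·log₂ n₁ = 426 − 59.423 × 2.8074 = 259.179 ms.

259.2 ms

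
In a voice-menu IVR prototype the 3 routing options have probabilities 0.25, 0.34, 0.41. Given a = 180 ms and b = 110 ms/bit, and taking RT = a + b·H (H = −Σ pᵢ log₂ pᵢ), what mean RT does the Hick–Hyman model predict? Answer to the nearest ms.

Entropy contributions −pᵢ log₂ pᵢ: 0.5000, 0.5292, 0.5274; sum H = 1.5566 bits.
RT = a + bH = 180 + 110·1.5566 = 351.22 ms.

351 ms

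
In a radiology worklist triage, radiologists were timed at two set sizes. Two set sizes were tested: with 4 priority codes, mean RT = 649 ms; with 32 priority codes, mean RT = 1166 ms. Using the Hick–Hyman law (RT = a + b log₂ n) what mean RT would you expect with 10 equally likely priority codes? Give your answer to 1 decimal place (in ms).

876.8 ms

Fit slope and intercept:
  b = (1166 − 649) / (log₂ 32 − log₂ 4) = 517 / (5 − 2) = 172.333 ms/bit
  a = 649 − 172.333 × 2 = 304.333 ms
Then RT(10) = 304.333 + 172.333 × log₂ 10 = 304.333 + 172.333 × 3.3219 ≈ 876.812 ms.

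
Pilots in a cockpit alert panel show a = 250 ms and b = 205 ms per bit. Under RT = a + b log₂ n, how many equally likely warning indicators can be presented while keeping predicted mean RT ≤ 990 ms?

205·log₂ n ≤ 990 − 250 = 740, giving log₂ n ≤ 3.6098 and n ≤ 12.208. The largest whole number is 12.

12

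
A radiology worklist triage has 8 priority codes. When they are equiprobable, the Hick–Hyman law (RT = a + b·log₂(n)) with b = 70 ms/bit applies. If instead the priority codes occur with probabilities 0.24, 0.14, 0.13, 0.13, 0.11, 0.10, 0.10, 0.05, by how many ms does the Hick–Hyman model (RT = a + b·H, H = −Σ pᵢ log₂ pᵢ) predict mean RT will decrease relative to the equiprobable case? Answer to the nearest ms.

The RT saving is b·ΔH. Equiprobable H₀ = log₂(8) = 3.0000 bits; with the given probabilities H = 2.8873 bits.
b·(H₀ − H) = 70 × (3.0000 − 2.8873) = 7.89 ms.

8 ms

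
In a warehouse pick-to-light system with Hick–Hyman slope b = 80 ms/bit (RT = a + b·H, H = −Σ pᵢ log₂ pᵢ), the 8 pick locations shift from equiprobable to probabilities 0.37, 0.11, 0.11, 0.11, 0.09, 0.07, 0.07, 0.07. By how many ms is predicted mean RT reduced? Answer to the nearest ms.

The RT saving is b·ΔH. Equiprobable H₀ = log₂(8) = 3.0000 bits; with the given probabilities H = 2.6999 bits.
b·(H₀ − H) = 80 × (3.0000 − 2.6999) = 24.01 ms.

24 ms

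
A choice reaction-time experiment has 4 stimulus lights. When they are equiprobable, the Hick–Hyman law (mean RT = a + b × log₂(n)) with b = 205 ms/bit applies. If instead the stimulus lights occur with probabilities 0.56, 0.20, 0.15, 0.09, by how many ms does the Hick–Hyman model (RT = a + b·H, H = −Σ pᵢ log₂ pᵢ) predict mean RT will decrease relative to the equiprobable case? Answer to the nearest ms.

The RT saving is b·ΔH. Equiprobable H₀ = log₂(4) = 2.0000 bits; with the given probabilities H = 1.6560 bits.
b·(H₀ − H) = 205 × (2.0000 − 1.6560) = 70.51 ms.

71 ms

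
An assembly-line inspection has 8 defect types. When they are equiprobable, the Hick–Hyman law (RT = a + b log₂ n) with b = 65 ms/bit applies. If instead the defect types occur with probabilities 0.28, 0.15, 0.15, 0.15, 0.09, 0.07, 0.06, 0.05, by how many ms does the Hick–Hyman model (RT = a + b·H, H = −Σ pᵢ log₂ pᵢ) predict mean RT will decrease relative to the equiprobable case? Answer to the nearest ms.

14 ms

Equiprobable entropy H₀ = log₂ 8 = 3.0000 bits.
Skewed entropy H = −Σ pᵢ log₂ pᵢ = 2.7867 bits.
ΔRT = b·(H₀ − H) = 65 × 0.2133 = 13.86 ms.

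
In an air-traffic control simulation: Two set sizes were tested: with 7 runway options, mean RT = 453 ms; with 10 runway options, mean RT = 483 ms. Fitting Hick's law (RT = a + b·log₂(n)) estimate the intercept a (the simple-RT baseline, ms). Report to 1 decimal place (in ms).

289.3 ms

The slope on a log₂ axis is (483 − 453) / (3.3219 − 2.8074) = 58.301 ms/bit.
Intercept: a = 453 − 58.301·log₂(7) = 289.329 ms.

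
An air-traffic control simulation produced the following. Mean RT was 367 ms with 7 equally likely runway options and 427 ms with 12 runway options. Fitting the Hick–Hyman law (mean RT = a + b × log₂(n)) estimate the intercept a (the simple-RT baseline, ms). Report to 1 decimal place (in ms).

b = (RT₂ − RT₁)/(log₂ n₂ − log₂ n₁) = (427 − 367)/(3.5850 − 2.8074) = 77.160 ms/bit.
Intercept: a = 367 − 77.160·log₂(7) = 150.385 ms.

150.4 ms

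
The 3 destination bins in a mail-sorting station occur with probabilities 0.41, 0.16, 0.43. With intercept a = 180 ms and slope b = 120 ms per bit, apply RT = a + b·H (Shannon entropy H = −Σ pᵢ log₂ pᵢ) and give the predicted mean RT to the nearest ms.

Entropy contributions −pᵢ log₂ pᵢ: 0.5274, 0.4230, 0.5236; sum H = 1.4740 bits.
RT = a + bH = 180 + 120·1.4740 = 356.88 ms.

357 ms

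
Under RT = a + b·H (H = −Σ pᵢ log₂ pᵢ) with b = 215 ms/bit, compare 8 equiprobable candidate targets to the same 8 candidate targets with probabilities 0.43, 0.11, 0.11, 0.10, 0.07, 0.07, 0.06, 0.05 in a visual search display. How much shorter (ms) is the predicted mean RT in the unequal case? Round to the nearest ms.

96 ms

The RT saving is b·ΔH. Equiprobable H₀ = log₂(8) = 3.0000 bits; with the given probabilities H = 2.5531 bits.
b·(H₀ − H) = 215 × (3.0000 − 2.5531) = 96.09 ms.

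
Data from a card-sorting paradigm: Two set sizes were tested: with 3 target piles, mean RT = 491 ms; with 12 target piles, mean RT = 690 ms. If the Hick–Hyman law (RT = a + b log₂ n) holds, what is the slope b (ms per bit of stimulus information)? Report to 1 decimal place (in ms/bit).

Slope: b = (690 − 491) / (log₂ 12 − log₂ 3) = 199/2.0000 = 99.500 ms/bit.

99.5 ms/bit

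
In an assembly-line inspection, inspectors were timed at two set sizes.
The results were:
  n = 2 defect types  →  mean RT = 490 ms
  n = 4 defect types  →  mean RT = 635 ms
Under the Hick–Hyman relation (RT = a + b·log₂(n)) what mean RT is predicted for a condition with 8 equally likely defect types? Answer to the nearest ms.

Solve the two-equation system in a and b:
  b = (635 − 490) / (log₂ 4 − log₂ 2) = 145 / (2 − 1) = 145 ms/bit
  a = 490 − 145 × 1 = 345 ms
Then RT(8) = 345 + 145 × log₂ 8 = 345 + 145 × 3 ≈ 780.000 ms.

780 ms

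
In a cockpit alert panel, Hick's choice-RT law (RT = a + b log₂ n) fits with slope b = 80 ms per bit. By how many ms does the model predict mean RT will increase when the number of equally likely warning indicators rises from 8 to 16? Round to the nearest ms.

80 ms

The intercept a cancels: ΔRT = b·(log₂ n₂ − log₂ n₁) = b·log₂(n₂/n₁).
log₂(16) − log₂(8) = log₂(16/8) = log₂(2) = 1.
ΔRT = 80 × 1.0000 = 80.000 ms.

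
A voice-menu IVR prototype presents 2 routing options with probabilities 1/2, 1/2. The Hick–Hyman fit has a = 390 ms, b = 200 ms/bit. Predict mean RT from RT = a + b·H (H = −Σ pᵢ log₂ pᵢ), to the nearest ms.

590 ms

H = −Σ pᵢ log₂ pᵢ = 0.5·1 + 0.5·1 = 1.000 bits.
RT = 390 + 200 × 1.000 = 590.00 ms.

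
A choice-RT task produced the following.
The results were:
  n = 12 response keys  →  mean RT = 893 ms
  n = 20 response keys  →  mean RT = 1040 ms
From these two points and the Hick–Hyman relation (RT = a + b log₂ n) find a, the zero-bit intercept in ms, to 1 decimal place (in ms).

Slope: b = (1040 − 893) / (log₂ 20 − log₂ 12) = 147/0.7370 = 199.467 ms/bit.
a = RT₁ − b·log₂ n₁ = 893 − 199.467 × 3.5850 = 177.920 ms.

177.9 ms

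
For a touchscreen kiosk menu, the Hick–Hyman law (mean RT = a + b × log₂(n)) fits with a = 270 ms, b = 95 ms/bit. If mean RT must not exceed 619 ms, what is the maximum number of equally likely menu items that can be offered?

95·log₂ n ≤ 619 − 270 = 349, giving log₂ n ≤ 3.6737 and n ≤ 12.761. The largest whole number is 12.

12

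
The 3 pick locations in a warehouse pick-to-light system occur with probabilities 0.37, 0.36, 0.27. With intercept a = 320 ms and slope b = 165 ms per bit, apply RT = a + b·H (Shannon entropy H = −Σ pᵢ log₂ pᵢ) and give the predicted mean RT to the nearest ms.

Entropy contributions −pᵢ log₂ pᵢ: 0.5307, 0.5306, 0.5100; sum H = 1.5714 bits.
RT = a + bH = 320 + 165·1.5714 = 579.28 ms.

579 ms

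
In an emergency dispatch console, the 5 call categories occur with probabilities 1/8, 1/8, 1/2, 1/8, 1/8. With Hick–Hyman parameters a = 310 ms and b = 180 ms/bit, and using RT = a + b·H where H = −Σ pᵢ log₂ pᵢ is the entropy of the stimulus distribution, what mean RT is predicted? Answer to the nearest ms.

670 ms

Each term −pᵢ log₂ pᵢ: 0.125·3 + 0.125·3 + 0.5·1 + 0.125·3 + 0.125·3; summed, H = 2.000 bits.
Mean RT = a + bH = 310 + 180·2.000 = 670.00 ms.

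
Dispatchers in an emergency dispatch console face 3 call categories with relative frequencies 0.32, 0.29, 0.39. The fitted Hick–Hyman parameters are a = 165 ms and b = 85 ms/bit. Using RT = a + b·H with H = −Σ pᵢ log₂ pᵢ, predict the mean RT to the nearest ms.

299 ms

H = 0.32·log₂(1/0.32) + 0.29·log₂(1/0.29) + 0.39·log₂(1/0.39) = 1.5737 bits.
RT = 165 + 85 × 1.5737 = 298.77 ms.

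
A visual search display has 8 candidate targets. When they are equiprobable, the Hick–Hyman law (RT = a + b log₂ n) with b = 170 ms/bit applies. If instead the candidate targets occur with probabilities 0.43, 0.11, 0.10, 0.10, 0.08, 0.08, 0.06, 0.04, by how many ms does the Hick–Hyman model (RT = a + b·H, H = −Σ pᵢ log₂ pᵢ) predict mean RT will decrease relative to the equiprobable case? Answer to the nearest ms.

76 ms

The RT saving is b·ΔH. Equiprobable H₀ = log₂(8) = 3.0000 bits; with the given probabilities H = 2.5505 bits.
b·(H₀ − H) = 170 × (3.0000 − 2.5505) = 76.41 ms.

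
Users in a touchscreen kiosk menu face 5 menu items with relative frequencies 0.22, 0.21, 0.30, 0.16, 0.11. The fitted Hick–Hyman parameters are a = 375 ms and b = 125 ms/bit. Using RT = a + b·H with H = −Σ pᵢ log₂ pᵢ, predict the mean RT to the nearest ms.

H = 0.22·log₂(1/0.22) + 0.21·log₂(1/0.21) + 0.30·log₂(1/0.30) + 0.16·log₂(1/0.16) + 0.11·log₂(1/0.11) = 2.2478 bits.
RT = 375 + 125 × 2.2478 = 655.97 ms.

656 ms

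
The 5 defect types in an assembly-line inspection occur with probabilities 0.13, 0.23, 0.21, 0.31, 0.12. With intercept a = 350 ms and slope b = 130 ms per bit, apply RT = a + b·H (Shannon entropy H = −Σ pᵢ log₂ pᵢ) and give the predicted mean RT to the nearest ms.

640 ms

Entropy contributions −pᵢ log₂ pᵢ: 0.3826, 0.4877, 0.4728, 0.5238, 0.3671; sum H = 2.2340 bits.
RT = a + bH = 350 + 130·2.2340 = 640.42 ms.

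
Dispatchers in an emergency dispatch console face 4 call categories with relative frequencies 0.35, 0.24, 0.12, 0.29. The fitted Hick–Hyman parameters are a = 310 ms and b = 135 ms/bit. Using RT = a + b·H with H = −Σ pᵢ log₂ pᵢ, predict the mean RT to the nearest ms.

568 ms

Entropy contributions −pᵢ log₂ pᵢ: 0.5301, 0.4941, 0.3671, 0.5179; sum H = 1.9092 bits.
RT = a + bH = 310 + 135·1.9092 = 567.74 ms.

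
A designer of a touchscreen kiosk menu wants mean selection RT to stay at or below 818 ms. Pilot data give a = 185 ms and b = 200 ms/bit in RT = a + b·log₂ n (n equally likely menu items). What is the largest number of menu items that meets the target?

8

Set 185 + 200·log₂ n ≤ 818 → log₂ n ≤ (818 − 185)/200 = 3.1650.
So n ≤ 2^3.1650 = 8.969; the largest integer n is 8.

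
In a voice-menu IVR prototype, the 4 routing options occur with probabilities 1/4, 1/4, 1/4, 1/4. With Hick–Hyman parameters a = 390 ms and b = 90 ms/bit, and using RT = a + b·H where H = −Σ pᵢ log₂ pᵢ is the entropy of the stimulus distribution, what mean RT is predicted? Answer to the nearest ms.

H = −Σ pᵢ log₂ pᵢ = 0.25·2 + 0.25·2 + 0.25·2 + 0.25·2 = 2.000 bits.
RT = 390 + 90 × 2.000 = 570.00 ms.

570 ms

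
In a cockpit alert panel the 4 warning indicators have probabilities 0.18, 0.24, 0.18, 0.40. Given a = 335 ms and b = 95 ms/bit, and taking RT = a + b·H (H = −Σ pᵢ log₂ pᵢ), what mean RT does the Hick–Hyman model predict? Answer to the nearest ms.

Entropy contributions −pᵢ log₂ pᵢ: 0.4453, 0.4941, 0.4453, 0.5288; sum H = 1.9135 bits.
RT = a + bH = 335 + 95·1.9135 = 516.78 ms.

517 ms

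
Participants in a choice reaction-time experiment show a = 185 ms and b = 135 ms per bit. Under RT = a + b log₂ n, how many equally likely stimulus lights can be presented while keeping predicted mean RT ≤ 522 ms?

5

Set 185 + 135·log₂ n ≤ 522 → log₂ n ≤ (522 − 185)/135 = 2.4963.
So n ≤ 2^2.4963 = 5.642; the largest integer n is 5.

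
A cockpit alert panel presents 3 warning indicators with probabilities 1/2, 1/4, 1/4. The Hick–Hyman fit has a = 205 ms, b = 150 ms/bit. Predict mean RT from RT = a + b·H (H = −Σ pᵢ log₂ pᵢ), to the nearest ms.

Each term −pᵢ log₂ pᵢ: 0.5·1 + 0.25·2 + 0.25·2; summed, H = 1.500 bits.
Mean RT = a + bH = 205 + 150·1.500 = 430.00 ms.

430 ms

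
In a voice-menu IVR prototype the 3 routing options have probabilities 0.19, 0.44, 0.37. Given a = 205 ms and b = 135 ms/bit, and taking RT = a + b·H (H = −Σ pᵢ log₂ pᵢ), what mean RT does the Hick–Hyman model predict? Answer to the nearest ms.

408 ms

Entropy contributions −pᵢ log₂ pᵢ: 0.4552, 0.5211, 0.5307; sum H = 1.5071 bits.
RT = a + bH = 205 + 135·1.5071 = 408.46 ms.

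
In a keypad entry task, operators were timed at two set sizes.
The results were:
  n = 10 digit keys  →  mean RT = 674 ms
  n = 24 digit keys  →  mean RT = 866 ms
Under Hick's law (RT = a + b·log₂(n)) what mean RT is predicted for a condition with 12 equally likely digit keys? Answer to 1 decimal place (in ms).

Solve the two-equation system in a and b:
  b = (866 − 674) / (log₂ 24 − log₂ 10) = 192 / (4.5850 − 3.3219) = 152.015 ms/bit
  a = 674 − 152.015 × 3.3219 = 169.018 ms
Then RT(12) = 169.018 + 152.015 × log₂ 12 = 169.018 + 152.015 × 3.5850 ≈ 713.985 ms.

714.0 ms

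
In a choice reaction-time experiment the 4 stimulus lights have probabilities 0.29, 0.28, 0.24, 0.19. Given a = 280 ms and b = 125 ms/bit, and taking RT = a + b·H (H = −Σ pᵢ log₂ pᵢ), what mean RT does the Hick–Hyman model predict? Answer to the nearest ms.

H = 0.29·log₂(1/0.29) + 0.28·log₂(1/0.28) + 0.24·log₂(1/0.24) + 0.19·log₂(1/0.19) = 1.9815 bits.
RT = 280 + 125 × 1.9815 = 527.69 ms.

528 ms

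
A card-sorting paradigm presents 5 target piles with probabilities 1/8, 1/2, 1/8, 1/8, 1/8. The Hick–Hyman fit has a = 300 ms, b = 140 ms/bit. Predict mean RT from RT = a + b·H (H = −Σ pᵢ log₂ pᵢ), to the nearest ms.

Each term −pᵢ log₂ pᵢ: 0.125·3 + 0.5·1 + 0.125·3 + 0.125·3 + 0.125·3; summed, H = 2.000 bits.
Mean RT = a + bH = 300 + 140·2.000 = 580.00 ms.

580 ms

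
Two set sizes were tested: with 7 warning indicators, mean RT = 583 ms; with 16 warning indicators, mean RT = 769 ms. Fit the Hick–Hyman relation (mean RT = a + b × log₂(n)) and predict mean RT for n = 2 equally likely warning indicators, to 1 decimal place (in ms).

Fit slope and intercept:
  b = (769 − 583) / (log₂ 16 − log₂ 7) = 186 / (4 − 2.8074) = 155.956 ms/bit
  a = 583 − 155.956 × 2.8074 = 145.177 ms
Then RT(2) = 145.177 + 155.956 × log₂ 2 = 145.177 + 155.956 × 1 ≈ 301.132 ms.

301.1 ms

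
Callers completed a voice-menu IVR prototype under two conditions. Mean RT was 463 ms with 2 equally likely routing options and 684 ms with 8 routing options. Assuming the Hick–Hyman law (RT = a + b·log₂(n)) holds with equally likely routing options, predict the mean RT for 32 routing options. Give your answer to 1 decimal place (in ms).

905.0 ms

Solve the two-equation system in a and b:
  b = (684 − 463) / (log₂ 8 − log₂ 2) = 221 / (3 − 1) = 110.500 ms/bit
  a = 463 − 110.500 × 1 = 352.500 ms
Then RT(32) = 352.500 + 110.500 × log₂ 32 = 352.500 + 110.500 × 5 ≈ 905.000 ms.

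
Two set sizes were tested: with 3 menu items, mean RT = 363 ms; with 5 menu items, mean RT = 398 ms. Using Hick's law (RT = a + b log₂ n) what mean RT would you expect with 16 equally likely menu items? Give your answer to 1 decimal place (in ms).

With log₂ n on the abscissa the relation is linear; from the two conditions:
  b = (398 − 363) / (log₂ 5 − log₂ 3) = 35 / (2.3219 − 1.5850) = 47.492 ms/bit
  a = 363 − 47.492 × 1.5850 = 287.727 ms
Then RT(16) = 287.727 + 47.492 × log₂ 16 = 287.727 + 47.492 × 4 ≈ 477.695 ms.

477.7 ms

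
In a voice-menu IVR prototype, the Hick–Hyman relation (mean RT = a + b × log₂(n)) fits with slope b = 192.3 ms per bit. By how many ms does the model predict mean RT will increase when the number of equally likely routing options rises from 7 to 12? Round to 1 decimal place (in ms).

Only the slope matters, since a is common to both: ΔRT = b·log₂(n₂/n₁).
log₂(12) − log₂(7) = 3.5850 − 2.8074 = 0.7776.
ΔRT = 192.3 × 0.7776 = 149.534 ms.

149.5 ms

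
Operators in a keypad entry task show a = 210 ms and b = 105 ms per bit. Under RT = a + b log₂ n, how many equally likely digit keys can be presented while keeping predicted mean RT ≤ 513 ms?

7

Set 210 + 105·log₂ n ≤ 513 → log₂ n ≤ (513 − 210)/105 = 2.8857.
So n ≤ 2^2.8857 = 7.391; the largest integer n is 7.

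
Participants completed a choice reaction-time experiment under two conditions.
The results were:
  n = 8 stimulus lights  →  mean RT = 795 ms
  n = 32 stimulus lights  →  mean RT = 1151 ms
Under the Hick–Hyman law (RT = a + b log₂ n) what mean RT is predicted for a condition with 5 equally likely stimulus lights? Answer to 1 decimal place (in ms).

RT is linear in log₂ n, so two points fix the line:
  b = (1151 − 795) / (log₂ 32 − log₂ 8) = 356 / (5 − 3) = 178.000 ms/bit
  a = 795 − 178.000 × 3 = 261.000 ms
Then RT(5) = 261.000 + 178.000 × log₂ 5 = 261.000 + 178.000 × 2.3219 ≈ 674.303 ms.

674.3 ms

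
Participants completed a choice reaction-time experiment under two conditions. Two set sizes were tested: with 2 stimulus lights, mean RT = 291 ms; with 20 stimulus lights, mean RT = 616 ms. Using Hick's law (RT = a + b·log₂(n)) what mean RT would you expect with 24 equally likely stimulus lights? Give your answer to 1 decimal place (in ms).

641.7 ms

With log₂ n on the abscissa the relation is linear; from the two conditions:
  b = (616 − 291) / (log₂ 20 − log₂ 2) = 325 / (4.3219 − 1) = 97.835 ms/bit
  a = 291 − 97.835 × 1 = 193.165 ms
Then RT(24) = 193.165 + 97.835 × log₂ 24 = 193.165 + 97.835 × 4.5850 ≈ 641.734 ms.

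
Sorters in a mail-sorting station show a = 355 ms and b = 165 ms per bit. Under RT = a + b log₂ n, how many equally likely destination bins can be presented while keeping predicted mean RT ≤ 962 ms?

165·log₂ n ≤ 962 − 355 = 607, giving log₂ n ≤ 3.6788 and n ≤ 12.806. The largest whole number is 12.

12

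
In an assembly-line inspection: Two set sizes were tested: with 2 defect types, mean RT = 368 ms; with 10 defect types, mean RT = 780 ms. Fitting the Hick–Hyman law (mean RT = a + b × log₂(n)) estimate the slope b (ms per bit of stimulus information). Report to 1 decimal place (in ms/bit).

177.4 ms/bit

The slope on a log₂ axis is (780 − 368) / (3.3219 − 1) = 177.439 ms/bit.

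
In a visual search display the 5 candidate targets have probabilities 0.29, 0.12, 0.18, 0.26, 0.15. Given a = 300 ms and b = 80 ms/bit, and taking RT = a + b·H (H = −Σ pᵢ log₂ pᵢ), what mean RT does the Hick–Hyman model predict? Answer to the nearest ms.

H = 0.29·log₂(1/0.29) + 0.12·log₂(1/0.12) + 0.18·log₂(1/0.18) + 0.26·log₂(1/0.26) + 0.15·log₂(1/0.15) = 2.2461 bits.
RT = 300 + 80 × 2.2461 = 479.69 ms.

480 ms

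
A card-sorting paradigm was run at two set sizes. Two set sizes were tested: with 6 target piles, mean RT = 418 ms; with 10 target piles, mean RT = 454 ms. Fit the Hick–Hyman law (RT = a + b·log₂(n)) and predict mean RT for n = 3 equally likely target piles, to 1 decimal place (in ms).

369.2 ms

RT is linear in log₂ n, so two points fix the line:
  b = (454 − 418) / (log₂ 10 − log₂ 6) = 36 / (3.3219 − 2.5850) = 48.849 ms/bit
  a = 418 − 48.849 × 2.5850 = 291.727 ms
Then RT(3) = 291.727 + 48.849 × log₂ 3 = 291.727 + 48.849 × 1.5850 ≈ 369.151 ms.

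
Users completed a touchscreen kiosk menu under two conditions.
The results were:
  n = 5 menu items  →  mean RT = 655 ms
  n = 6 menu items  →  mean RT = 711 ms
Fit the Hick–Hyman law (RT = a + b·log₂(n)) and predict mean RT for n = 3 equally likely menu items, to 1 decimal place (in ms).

RT is linear in log₂ n, so two points fix the line:
  b = (711 − 655) / (log₂ 6 − log₂ 5) = 56 / (2.5850 − 2.3219) = 212.900 ms/bit
  a = 655 − 212.900 × 2.3219 = 160.662 ms
Then RT(3) = 160.662 + 212.900 × log₂ 3 = 160.662 + 212.900 × 1.5850 ≈ 498.100 ms.

498.1 ms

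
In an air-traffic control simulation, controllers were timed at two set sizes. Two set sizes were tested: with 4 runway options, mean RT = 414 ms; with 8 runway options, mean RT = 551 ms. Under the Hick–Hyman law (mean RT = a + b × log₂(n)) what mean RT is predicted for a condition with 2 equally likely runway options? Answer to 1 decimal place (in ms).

With log₂ n on the abscissa the relation is linear; from the two conditions:
  b = (551 − 414) / (log₂ 8 − log₂ 4) = 137 / (3 − 2) = 137.000 ms/bit
  a = 414 − 137.000 × 2 = 140.000 ms
Then RT(2) = 140.000 + 137.000 × log₂ 2 = 140.000 + 137.000 × 1 ≈ 277.000 ms.

277.0 ms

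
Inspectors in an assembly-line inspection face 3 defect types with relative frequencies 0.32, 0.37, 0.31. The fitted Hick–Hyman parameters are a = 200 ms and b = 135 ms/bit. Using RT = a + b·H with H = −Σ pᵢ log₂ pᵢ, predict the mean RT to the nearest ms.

413 ms

Entropy contributions −pᵢ log₂ pᵢ: 0.5260, 0.5307, 0.5238; sum H = 1.5806 bits.
RT = a + bH = 200 + 135·1.5806 = 413.38 ms.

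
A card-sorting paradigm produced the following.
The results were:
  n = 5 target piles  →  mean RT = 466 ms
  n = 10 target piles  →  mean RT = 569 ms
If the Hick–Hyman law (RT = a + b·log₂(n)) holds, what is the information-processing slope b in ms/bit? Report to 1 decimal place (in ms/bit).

Slope: b = (569 − 466) / (log₂ 10 − log₂ 5) = 103/1.0000 = 103.000 ms/bit.

103.0 ms/bit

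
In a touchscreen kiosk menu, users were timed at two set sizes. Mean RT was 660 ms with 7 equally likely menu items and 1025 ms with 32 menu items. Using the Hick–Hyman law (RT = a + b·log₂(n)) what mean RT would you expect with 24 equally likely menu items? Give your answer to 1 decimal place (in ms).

955.9 ms

RT is linear in log₂ n, so two points fix the line:
  b = (1025 − 660) / (log₂ 32 − log₂ 7) = 365 / (5 − 2.8074) = 166.466 ms/bit
  a = 660 − 166.466 × 2.8074 = 192.672 ms
Then RT(24) = 192.672 + 166.466 × log₂ 24 = 192.672 + 166.466 × 4.5850 ≈ 955.911 ms.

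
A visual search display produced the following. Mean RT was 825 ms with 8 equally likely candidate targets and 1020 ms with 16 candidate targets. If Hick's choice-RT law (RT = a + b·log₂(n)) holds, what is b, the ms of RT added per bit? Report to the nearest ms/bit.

Slope: b = (1020 − 825) / (log₂ 16 − log₂ 8) = 195/1.0000 = 195 ms/bit.

195 ms/bit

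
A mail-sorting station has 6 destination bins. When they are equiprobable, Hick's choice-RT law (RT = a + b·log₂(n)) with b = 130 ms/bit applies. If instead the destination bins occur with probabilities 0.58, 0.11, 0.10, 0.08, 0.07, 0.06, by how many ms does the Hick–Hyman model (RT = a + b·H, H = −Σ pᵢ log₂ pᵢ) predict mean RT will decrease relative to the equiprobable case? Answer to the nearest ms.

The RT saving is b·ΔH. Equiprobable H₀ = log₂(6) = 2.5850 bits; with the given probabilities H = 1.9419 bits.
b·(H₀ − H) = 130 × (2.5850 − 1.9419) = 83.60 ms.

84 ms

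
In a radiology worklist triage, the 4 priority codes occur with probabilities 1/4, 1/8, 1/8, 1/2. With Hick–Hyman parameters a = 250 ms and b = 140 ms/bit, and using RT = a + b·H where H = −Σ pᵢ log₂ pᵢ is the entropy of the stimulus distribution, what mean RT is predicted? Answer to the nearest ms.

495 ms

H = −Σ pᵢ log₂ pᵢ = 0.25·2 + 0.125·3 + 0.125·3 + 0.5·1 = 1.750 bits.
RT = 250 + 140 × 1.750 = 495.00 ms.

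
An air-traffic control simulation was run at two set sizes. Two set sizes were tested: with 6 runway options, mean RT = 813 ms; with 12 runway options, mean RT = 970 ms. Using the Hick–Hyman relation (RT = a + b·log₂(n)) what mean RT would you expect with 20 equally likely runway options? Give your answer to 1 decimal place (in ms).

1085.7 ms

RT is linear in log₂ n, so two points fix the line:
  b = (970 − 813) / (log₂ 12 − log₂ 6) = 157 / (3.5850 − 2.5850) = 157.000 ms/bit
  a = 813 − 157.000 × 2.5850 = 407.161 ms
Then RT(20) = 407.161 + 157.000 × log₂ 20 = 407.161 + 157.000 × 4.3219 ≈ 1085.704 ms.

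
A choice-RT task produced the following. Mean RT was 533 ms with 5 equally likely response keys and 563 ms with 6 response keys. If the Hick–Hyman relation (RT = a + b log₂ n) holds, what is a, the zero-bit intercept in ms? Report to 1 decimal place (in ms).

268.2 ms

Slope: b = (563 − 533) / (log₂ 6 − log₂ 5) = 30/0.2630 = 114.054 ms/bit.
Intercept: a = 533 − 114.054·log₂(5) = 268.176 ms.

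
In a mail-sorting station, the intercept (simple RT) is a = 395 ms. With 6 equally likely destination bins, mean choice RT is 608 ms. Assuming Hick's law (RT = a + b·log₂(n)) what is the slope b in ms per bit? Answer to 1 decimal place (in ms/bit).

82.4 ms/bit

b = (608 − 395) / log₂(6) = 213 / 2.5850 = 82.400 ms/bit.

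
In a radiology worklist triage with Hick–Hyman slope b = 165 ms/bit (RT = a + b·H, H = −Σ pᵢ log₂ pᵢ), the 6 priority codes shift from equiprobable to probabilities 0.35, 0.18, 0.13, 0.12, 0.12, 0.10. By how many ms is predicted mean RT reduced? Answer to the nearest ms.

Equiprobable entropy H₀ = log₂ 6 = 2.5850 bits.
Skewed entropy H = −Σ pᵢ log₂ pᵢ = 2.4244 bits.
ΔRT = b·(H₀ − H) = 165 × 0.1606 = 26.50 ms.

26 ms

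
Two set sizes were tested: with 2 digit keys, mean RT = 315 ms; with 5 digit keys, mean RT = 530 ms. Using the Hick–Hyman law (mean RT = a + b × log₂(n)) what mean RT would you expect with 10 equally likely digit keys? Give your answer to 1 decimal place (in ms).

692.6 ms

Solve the two-equation system in a and b:
  b = (530 − 315) / (log₂ 5 − log₂ 2) = 215 / (2.3219 − 1) = 162.641 ms/bit
  a = 315 − 162.641 × 1 = 152.359 ms
Then RT(10) = 152.359 + 162.641 × log₂ 10 = 152.359 + 162.641 × 3.3219 ≈ 692.641 ms.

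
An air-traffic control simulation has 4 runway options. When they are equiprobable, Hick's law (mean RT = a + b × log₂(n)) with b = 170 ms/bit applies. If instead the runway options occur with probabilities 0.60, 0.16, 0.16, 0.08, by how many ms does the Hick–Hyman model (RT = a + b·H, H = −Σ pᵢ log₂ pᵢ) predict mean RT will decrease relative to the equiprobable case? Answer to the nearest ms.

71 ms

The RT saving is b·ΔH. Equiprobable H₀ = log₂(4) = 2.0000 bits; with the given probabilities H = 1.5797 bits.
b·(H₀ − H) = 170 × (2.0000 − 1.5797) = 71.45 ms.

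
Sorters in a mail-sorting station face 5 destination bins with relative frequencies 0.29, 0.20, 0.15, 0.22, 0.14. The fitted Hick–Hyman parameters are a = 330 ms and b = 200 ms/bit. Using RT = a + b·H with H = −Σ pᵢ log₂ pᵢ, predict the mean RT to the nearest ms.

784 ms

H = 0.29·log₂(1/0.29) + 0.20·log₂(1/0.20) + 0.15·log₂(1/0.15) + 0.22·log₂(1/0.22) + 0.14·log₂(1/0.14) = 2.2705 bits.
RT = 330 + 200 × 2.2705 = 784.10 ms.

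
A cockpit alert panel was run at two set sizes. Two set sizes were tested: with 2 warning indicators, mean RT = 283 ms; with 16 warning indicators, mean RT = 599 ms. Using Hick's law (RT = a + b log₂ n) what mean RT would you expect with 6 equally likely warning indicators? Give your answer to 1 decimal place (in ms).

Solve the two-equation system in a and b:
  b = (599 − 283) / (log₂ 16 − log₂ 2) = 316 / (4 − 1) = 105.333 ms/bit
  a = 283 − 105.333 × 1 = 177.667 ms
Then RT(6) = 177.667 + 105.333 × log₂ 6 = 177.667 + 105.333 × 2.5850 ≈ 449.949 ms.

449.9 ms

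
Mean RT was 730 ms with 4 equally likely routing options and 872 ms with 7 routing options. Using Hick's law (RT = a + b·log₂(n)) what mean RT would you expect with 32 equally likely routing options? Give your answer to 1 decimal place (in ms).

1257.6 ms

Solve the two-equation system in a and b:
  b = (872 − 730) / (log₂ 7 − log₂ 4) = 142 / (2.8074 − 2) = 175.883 ms/bit
  a = 730 − 175.883 × 2 = 378.234 ms
Then RT(32) = 378.234 + 175.883 × log₂ 32 = 378.234 + 175.883 × 5 ≈ 1257.649 ms.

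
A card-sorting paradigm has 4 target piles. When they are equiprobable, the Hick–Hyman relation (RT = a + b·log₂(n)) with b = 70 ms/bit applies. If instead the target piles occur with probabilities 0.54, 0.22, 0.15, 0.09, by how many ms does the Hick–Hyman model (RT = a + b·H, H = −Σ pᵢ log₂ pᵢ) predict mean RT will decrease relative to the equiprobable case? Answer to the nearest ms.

Equiprobable entropy H₀ = log₂ 4 = 2.0000 bits.
Skewed entropy H = −Σ pᵢ log₂ pᵢ = 1.6838 bits.
ΔRT = b·(H₀ − H) = 70 × 0.3162 = 22.13 ms.

22 ms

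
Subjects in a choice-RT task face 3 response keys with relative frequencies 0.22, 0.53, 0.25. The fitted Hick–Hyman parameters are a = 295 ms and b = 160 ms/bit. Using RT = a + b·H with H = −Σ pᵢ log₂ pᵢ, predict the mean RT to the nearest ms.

530 ms

Entropy contributions −pᵢ log₂ pᵢ: 0.4806, 0.4854, 0.5000; sum H = 1.4660 bits.
RT = a + bH = 295 + 160·1.4660 = 529.56 ms.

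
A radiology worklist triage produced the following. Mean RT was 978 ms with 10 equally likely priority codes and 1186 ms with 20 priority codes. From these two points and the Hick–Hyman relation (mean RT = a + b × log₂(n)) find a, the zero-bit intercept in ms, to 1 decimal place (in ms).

Slope: b = (1186 − 978) / (log₂ 20 − log₂ 10) = 208/1.0000 = 208.000 ms/bit.
a = RT₁ − b·log₂ n₁ = 978 − 208.000 × 3.3219 = 287.039 ms.

287.0 ms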